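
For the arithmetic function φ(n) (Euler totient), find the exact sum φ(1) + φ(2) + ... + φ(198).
Σ_{n ≤ 198} φ(n) = 11954

Compute φ(n) for each 1 ≤ n ≤ 198: φ(1) = 1, φ(2) = 1, φ(3) = 2, φ(4) = 2, φ(5) = 4, φ(6) = 2, φ(7) = 6, φ(8) = 4, φ(9) = 6, φ(10) = 4, φ(11) = 10, φ(12) = 4, φ(13) = 12, φ(14) = 6, φ(15) = 8, φ(16) = 8, φ(17) = 16, φ(18) = 6, φ(19) = 18, φ(20) = 8, φ(21) = 12, φ(22) = 10, φ(23) = 22, φ(24) = 8, φ(25) = 20, φ(26) = 12, φ(27) = 18, φ(28) = 12, φ(29) = 28, φ(30) = 8, φ(31) = 30, φ(32) = 16, φ(33) = 20, φ(34) = 16, φ(35) = 24, φ(36) = 12, φ(37) = 36, φ(38) = 18, φ(39) = 24, φ(40) = 16, φ(41) = 40, φ(42) = 12, φ(43) = 42, φ(44) = 20, φ(45) = 24, φ(46) = 22, φ(47) = 46, φ(48) = 16, φ(49) = 42, φ(50) = 20, φ(51) = 32, φ(52) = 24, φ(53) = 52, φ(54) = 18, φ(55) = 40, φ(56) = 24, φ(57) = 36, φ(58) = 28, φ(59) = 58, φ(60) = 16, φ(61) = 60, φ(62) = 30, φ(63) = 36, φ(64) = 32, φ(65) = 48, φ(66) = 20, φ(67) = 66, φ(68) = 32, φ(69) = 44, φ(70) = 24, φ(71) = 70, φ(72) = 24, φ(73) = 72, φ(74) = 36, φ(75) = 40, φ(76) = 36, φ(77) = 60, φ(78) = 24, φ(79) = 78, φ(80) = 32, φ(81) = 54, φ(82) = 40, φ(83) = 82, φ(84) = 24, φ(85) = 64, φ(86) = 42, φ(87) = 56, φ(88) = 40, φ(89) = 88, φ(90) = 24, φ(91) = 72, φ(92) = 44, φ(93) = 60, φ(94) = 46, φ(95) = 72, φ(96) = 32, φ(97) = 96, φ(98) = 42, φ(99) = 60, φ(100) = 40, φ(101) = 100, φ(102) = 32, φ(103) = 102, φ(104) = 48, φ(105) = 48, φ(106) = 52, φ(107) = 106, φ(108) = 36, φ(109) = 108, φ(110) = 40, φ(111) = 72, φ(112) = 48, φ(113) = 112, φ(114) = 36, φ(115) = 88, φ(116) = 56, φ(117) = 72, φ(118) = 58, φ(119) = 96, φ(120) = 32, φ(121) = 110, φ(122) = 60, φ(123) = 80, φ(124) = 60, φ(125) = 100, φ(126) = 36, φ(127) = 126, φ(128) = 64, φ(129) = 84, φ(130) = 48, φ(131) = 130, φ(132) = 40, φ(133) = 108, φ(134) = 66, φ(135) = 72, φ(136) = 64, φ(137) = 136, φ(138) = 44, φ(139) = 138, φ(140) = 48, φ(141) = 92, φ(142) = 70, φ(143) = 120, φ(144) = 48, φ(145) = 112, φ(146) = 72, φ(147) = 84, φ(148) = 72, φ(149) = 148, φ(150) = 40, φ(151) = 150, φ(152) = 72, φ(153) = 96, φ(154) = 60, φ(155) = 120, φ(156) = 48, φ(157) = 156, φ(158) = 78, φ(159) = 104, φ(160) = 64, φ(161) = 132, φ(162) = 54, φ(163) = 162, φ(164) = 80, φ(165) = 80, φ(166) = 82, φ(167) = 166, φ(168) = 48, φ(169) = 156, φ(170) = 64, φ(171) = 108, φ(172) = 84, φ(173) = 172, φ(174) = 56, φ(175) = 120, φ(176) = 80, φ(177) = 116, φ(178) = 88, φ(179) = 178, φ(180) = 48, φ(181) = 180, φ(182) = 72, φ(183) = 120, φ(184) = 88, φ(185) = 144, φ(186) = 60, φ(187) = 160, φ(188) = 92, φ(189) = 108, φ(190) = 72, φ(191) = 190, φ(192) = 64, φ(193) = 192, φ(194) = 96, φ(195) = 96, φ(196) = 84, φ(197) = 196, φ(198) = 60. Summing all 198 values: 11954. (Average order: Σ_{n ≤ x} φ(n) ~ (3/π²) x². For x = 198, (3/π²)·198² ≈ 11916.59.)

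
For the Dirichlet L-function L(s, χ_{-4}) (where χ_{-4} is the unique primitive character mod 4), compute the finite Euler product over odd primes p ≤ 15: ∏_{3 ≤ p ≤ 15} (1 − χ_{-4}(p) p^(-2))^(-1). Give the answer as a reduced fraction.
∏ = 143143/156160

The odd primes p ≤ 15 are [3, 5, 7, 11, 13]. For each, χ(p) = 1 if p ≡ 1 mod 4, χ(p) = −1 if p ≡ 3 mod 4. Taking (1 − χ(p)/p^2)^(-1) = p^2/(p^2 − χ(p)): (1 − (-1)/3^2)^(-1) · (1 − (1)/5^2)^(-1) · (1 − (-1)/7^2)^(-1) · (1 − (-1)/11^2)^(-1) · (1 − (1)/13^2)^(-1) = 143143/156160.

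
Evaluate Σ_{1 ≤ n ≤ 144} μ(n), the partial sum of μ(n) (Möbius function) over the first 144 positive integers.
Σ_{n ≤ 144} μ(n) = -1

Compute μ(n) for each 1 ≤ n ≤ 144: μ(1) = 1, μ(2) = -1, μ(3) = -1, μ(4) = 0, μ(5) = -1, μ(6) = 1, μ(7) = -1, μ(8) = 0, μ(9) = 0, μ(10) = 1, μ(11) = -1, μ(12) = 0, μ(13) = -1, μ(14) = 1, μ(15) = 1, μ(16) = 0, μ(17) = -1, μ(18) = 0, μ(19) = -1, μ(20) = 0, μ(21) = 1, μ(22) = 1, μ(23) = -1, μ(24) = 0, μ(25) = 0, μ(26) = 1, μ(27) = 0, μ(28) = 0, μ(29) = -1, μ(30) = -1, μ(31) = -1, μ(32) = 0, μ(33) = 1, μ(34) = 1, μ(35) = 1, μ(36) = 0, μ(37) = -1, μ(38) = 1, μ(39) = 1, μ(40) = 0, μ(41) = -1, μ(42) = -1, μ(43) = -1, μ(44) = 0, μ(45) = 0, μ(46) = 1, μ(47) = -1, μ(48) = 0, μ(49) = 0, μ(50) = 0, μ(51) = 1, μ(52) = 0, μ(53) = -1, μ(54) = 0, μ(55) = 1, μ(56) = 0, μ(57) = 1, μ(58) = 1, μ(59) = -1, μ(60) = 0, μ(61) = -1, μ(62) = 1, μ(63) = 0, μ(64) = 0, μ(65) = 1, μ(66) = -1, μ(67) = -1, μ(68) = 0, μ(69) = 1, μ(70) = -1, μ(71) = -1, μ(72) = 0, μ(73) = -1, μ(74) = 1, μ(75) = 0, μ(76) = 0, μ(77) = 1, μ(78) = -1, μ(79) = -1, μ(80) = 0, μ(81) = 0, μ(82) = 1, μ(83) = -1, μ(84) = 0, μ(85) = 1, μ(86) = 1, μ(87) = 1, μ(88) = 0, μ(89) = -1, μ(90) = 0, μ(91) = 1, μ(92) = 0, μ(93) = 1, μ(94) = 1, μ(95) = 1, μ(96) = 0, μ(97) = -1, μ(98) = 0, μ(99) = 0, μ(100) = 0, μ(101) = -1, μ(102) = -1, μ(103) = -1, μ(104) = 0, μ(105) = -1, μ(106) = 1, μ(107) = -1, μ(108) = 0, μ(109) = -1, μ(110) = -1, μ(111) = 1, μ(112) = 0, μ(113) = -1, μ(114) = -1, μ(115) = 1, μ(116) = 0, μ(117) = 0, μ(118) = 1, μ(119) = 1, μ(120) = 0, μ(121) = 0, μ(122) = 1, μ(123) = 1, μ(124) = 0, μ(125) = 0, μ(126) = 0, μ(127) = -1, μ(128) = 0, μ(129) = 1, μ(130) = -1, μ(131) = -1, μ(132) = 0, μ(133) = 1, μ(134) = 1, μ(135) = 0, μ(136) = 0, μ(137) = -1, μ(138) = -1, μ(139) = -1, μ(140) = 0, μ(141) = 1, μ(142) = 1, μ(143) = 1, μ(144) = 0. Summing all 144 values: -1. (Mertens function M(x) = Σ_{n ≤ x} μ(n); on average M(x) should be small (PNT ⟺ M(x) = o(x)).)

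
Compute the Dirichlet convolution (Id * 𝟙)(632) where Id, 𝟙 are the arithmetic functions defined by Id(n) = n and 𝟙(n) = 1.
(Id * 𝟙)(632) = 1200

Divisors of 632: [1, 2, 4, 8, 79, 158, 316, 632]. For each d | 632:
  d = 1: Id(1) · 𝟙(632/1) = 1 · 1 = 1
  d = 2: Id(2) · 𝟙(632/2) = 2 · 1 = 2
  d = 4: Id(4) · 𝟙(632/4) = 4 · 1 = 4
  d = 8: Id(8) · 𝟙(632/8) = 8 · 1 = 8
  d = 79: Id(79) · 𝟙(632/79) = 79 · 1 = 79
  d = 158: Id(158) · 𝟙(632/158) = 158 · 1 = 158
  d = 316: Id(316) · 𝟙(632/316) = 316 · 1 = 316
  d = 632: Id(632) · 𝟙(632/632) = 632 · 1 = 632
Summing: (Id * 𝟙)(632) = 1 + 2 + 4 + 8 + 79 + 158 + 316 + 632 = 1200.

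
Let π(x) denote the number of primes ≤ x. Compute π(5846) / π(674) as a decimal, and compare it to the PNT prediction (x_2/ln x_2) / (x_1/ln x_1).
π(5846)/π(674) = 767/122 ≈ 6.2869;  PNT prediction ≈ 6.5133.

π(674) = 122 and π(5846) = 767, so π(5846)/π(674) ≈ 6.2869. The PNT-predicted ratio is (5846/ln(5846)) / (674/ln(674)) ≈ 6.5133. The two agree to within a few percent, as expected.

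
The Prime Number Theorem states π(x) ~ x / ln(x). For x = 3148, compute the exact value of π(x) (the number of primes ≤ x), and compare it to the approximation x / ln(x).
π(3148) = 446;  x/ln(x) ≈ 390.84;  relative error ≈ 12.37%.

Directly count primes up to 3148: π(3148) = 446. The PNT approximation gives 3148/ln(3148) ≈ 3148/8.05452 ≈ 390.84. Relative error (π(x) − x/ln(x)) / π(x) ≈ 12.37%; the approximation is known to undercount slightly (Li(x) is a better estimate).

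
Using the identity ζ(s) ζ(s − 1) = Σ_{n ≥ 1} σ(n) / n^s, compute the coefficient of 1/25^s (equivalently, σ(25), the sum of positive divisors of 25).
σ(25) = 31

In the product (Σ m^0/m^s)(Σ k / k^s) = Σ (Σ_{d | n} d) / n^s, the coefficient of 1/n^s is σ(n) = Σ_{d | n} d. For n = 25, divisors are [1, 5, 25]; summing: σ(25) = 31.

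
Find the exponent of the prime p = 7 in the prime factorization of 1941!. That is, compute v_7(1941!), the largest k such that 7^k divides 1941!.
v_7(1941!) = 321

Legendre's formula: v_p(n!) = Σ_{k ≥ 1} ⌊n / p^k⌋. For p = 7, n = 1941, the terms are:
  ⌊1941/7^1⌋ = ⌊1941/7⌋ = 277
  ⌊1941/7^2⌋ = ⌊1941/49⌋ = 39
  ⌊1941/7^3⌋ = ⌊1941/343⌋ = 5
(the next term ⌊1941/7^4⌋ = 0, terminating the sum). Summing: v_7(1941!) = 277 + 39 + 5 = 321.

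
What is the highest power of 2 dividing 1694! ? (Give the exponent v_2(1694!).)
v_2(1694!) = 1687

Legendre's formula: v_p(n!) = Σ_{k ≥ 1} ⌊n / p^k⌋. For p = 2, n = 1694, the terms are:
  ⌊1694/2^1⌋ = ⌊1694/2⌋ = 847
  ⌊1694/2^2⌋ = ⌊1694/4⌋ = 423
  ⌊1694/2^3⌋ = ⌊1694/8⌋ = 211
  ⌊1694/2^4⌋ = ⌊1694/16⌋ = 105
  ⌊1694/2^5⌋ = ⌊1694/32⌋ = 52
  ⌊1694/2^6⌋ = ⌊1694/64⌋ = 26
  ⌊1694/2^7⌋ = ⌊1694/128⌋ = 13
  ⌊1694/2^8⌋ = ⌊1694/256⌋ = 6
  ⌊1694/2^9⌋ = ⌊1694/512⌋ = 3
  ⌊1694/2^10⌋ = ⌊1694/1024⌋ = 1
(the next term ⌊1694/2^11⌋ = 0, terminating the sum). Summing: v_2(1694!) = 847 + 423 + 211 + 105 + 52 + 26 + 13 + 6 + 3 + 1 = 1687.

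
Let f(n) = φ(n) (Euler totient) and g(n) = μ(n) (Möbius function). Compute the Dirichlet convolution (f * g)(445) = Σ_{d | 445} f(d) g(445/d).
(φ * μ)(445) = 261

Divisors of 445: [1, 5, 89, 445]. For each d | 445:
  d = 1: φ(1) · μ(445/1) = 1 · 1 = 1
  d = 5: φ(5) · μ(445/5) = 4 · -1 = -4
  d = 89: φ(89) · μ(445/89) = 88 · -1 = -88
  d = 445: φ(445) · μ(445/445) = 352 · 1 = 352
Summing: (φ * μ)(445) = 1 + -4 + -88 + 352 = 261.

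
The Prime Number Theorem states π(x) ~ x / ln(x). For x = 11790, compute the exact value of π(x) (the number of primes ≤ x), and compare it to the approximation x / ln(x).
π(11790) = 1413;  x/ln(x) ≈ 1257.60;  relative error ≈ 11.00%.

Directly count primes up to 11790: π(11790) = 1413. The PNT approximation gives 11790/ln(11790) ≈ 11790/9.37501 ≈ 1257.60. Relative error (π(x) − x/ln(x)) / π(x) ≈ 11.00%; the approximation is known to undercount slightly (Li(x) is a better estimate).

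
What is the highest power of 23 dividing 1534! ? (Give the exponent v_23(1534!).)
v_23(1534!) = 68

Legendre's formula: v_p(n!) = Σ_{k ≥ 1} ⌊n / p^k⌋. For p = 23, n = 1534, the terms are:
  ⌊1534/23^1⌋ = ⌊1534/23⌋ = 66
  ⌊1534/23^2⌋ = ⌊1534/529⌋ = 2
(the next term ⌊1534/23^3⌋ = 0, terminating the sum). Summing: v_23(1534!) = 66 + 2 = 68.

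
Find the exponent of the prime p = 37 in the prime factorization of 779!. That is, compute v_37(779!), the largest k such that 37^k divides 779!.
v_37(779!) = 21

Legendre's formula: v_p(n!) = Σ_{k ≥ 1} ⌊n / p^k⌋. For p = 37, n = 779, the terms are:
  ⌊779/37^1⌋ = ⌊779/37⌋ = 21
(the next term ⌊779/37^2⌋ = 0, terminating the sum). Summing: v_37(779!) = 21 = 21.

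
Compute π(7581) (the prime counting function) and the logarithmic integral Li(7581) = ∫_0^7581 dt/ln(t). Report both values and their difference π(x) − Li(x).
π(7581) = 962;  Li(7581) ≈ 979.66;  π(x) − Li(x) ≈ -17.66.

Direct count of primes ≤ 7581 gives π(7581) = 962. Numerical evaluation of the logarithmic integral gives Li(7581) ≈ 979.66. The difference π(x) − Li(x) ≈ -17.66 is typically negative for small/moderate x (Li(x) overestimates), though Littlewood's theorem shows this sign changes infinitely often.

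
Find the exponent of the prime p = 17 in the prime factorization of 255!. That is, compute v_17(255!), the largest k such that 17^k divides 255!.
v_17(255!) = 15

Legendre's formula: v_p(n!) = Σ_{k ≥ 1} ⌊n / p^k⌋. For p = 17, n = 255, the terms are:
  ⌊255/17^1⌋ = ⌊255/17⌋ = 15
(the next term ⌊255/17^2⌋ = 0, terminating the sum). Summing: v_17(255!) = 15 = 15.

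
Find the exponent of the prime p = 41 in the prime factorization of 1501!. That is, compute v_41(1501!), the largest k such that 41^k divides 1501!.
v_41(1501!) = 36

Legendre's formula: v_p(n!) = Σ_{k ≥ 1} ⌊n / p^k⌋. For p = 41, n = 1501, the terms are:
  ⌊1501/41^1⌋ = ⌊1501/41⌋ = 36
(the next term ⌊1501/41^2⌋ = 0, terminating the sum). Summing: v_41(1501!) = 36 = 36.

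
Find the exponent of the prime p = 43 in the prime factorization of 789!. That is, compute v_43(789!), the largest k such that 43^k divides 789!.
v_43(789!) = 18

Legendre's formula: v_p(n!) = Σ_{k ≥ 1} ⌊n / p^k⌋. For p = 43, n = 789, the terms are:
  ⌊789/43^1⌋ = ⌊789/43⌋ = 18
(the next term ⌊789/43^2⌋ = 0, terminating the sum). Summing: v_43(789!) = 18 = 18.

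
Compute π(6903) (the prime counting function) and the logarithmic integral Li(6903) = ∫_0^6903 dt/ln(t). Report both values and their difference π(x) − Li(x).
π(6903) = 887;  Li(6903) ≈ 903.37;  π(x) − Li(x) ≈ -16.37.

Direct count of primes ≤ 6903 gives π(6903) = 887. Numerical evaluation of the logarithmic integral gives Li(6903) ≈ 903.37. The difference π(x) − Li(x) ≈ -16.37 is typically negative for small/moderate x (Li(x) overestimates), though Littlewood's theorem shows this sign changes infinitely often.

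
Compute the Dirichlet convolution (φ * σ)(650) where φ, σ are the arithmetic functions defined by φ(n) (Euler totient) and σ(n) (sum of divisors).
(φ * σ)(650) = 7800

Divisors of 650: [1, 2, 5, 10, 13, 25, 26, 50, 65, 130, 325, 650]. For each d | 650:
  d = 1: φ(1) · σ(650/1) = 1 · 1302 = 1302
  d = 2: φ(2) · σ(650/2) = 1 · 434 = 434
  d = 5: φ(5) · σ(650/5) = 4 · 252 = 1008
  d = 10: φ(10) · σ(650/10) = 4 · 84 = 336
  d = 13: φ(13) · σ(650/13) = 12 · 93 = 1116
  d = 25: φ(25) · σ(650/25) = 20 · 42 = 840
  d = 26: φ(26) · σ(650/26) = 12 · 31 = 372
  d = 50: φ(50) · σ(650/50) = 20 · 14 = 280
  d = 65: φ(65) · σ(650/65) = 48 · 18 = 864
  d = 130: φ(130) · σ(650/130) = 48 · 6 = 288
  d = 325: φ(325) · σ(650/325) = 240 · 3 = 720
  d = 650: φ(650) · σ(650/650) = 240 · 1 = 240
Summing: (φ * σ)(650) = 1302 + 434 + 1008 + 336 + 1116 + 840 + 372 + 280 + 864 + 288 + 720 + 240 = 7800.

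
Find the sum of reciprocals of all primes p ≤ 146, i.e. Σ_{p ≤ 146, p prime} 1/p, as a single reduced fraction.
Σ 1/p = 18825509850919239131453102166593625244431364344421618363/10014646650599190067509233131649940057366334653200433090

π(146) = 34, so the primes ≤ 146 are [2, 3, 5, 7, 11, 13, 17, 19, 23, 29, 31, 37, 41, 43, 47, 53, 59, 61, 67, 71, 73, 79, 83, 89, 97, 101, 103, 107, 109, 113, 127, 131, 137, 139]. Summing 1/p over these primes: 18825509850919239131453102166593625244431364344421618363/10014646650599190067509233131649940057366334653200433090 ≈ 1.8798. Mertens estimate ln ln(146) + 0.2615 ≈ 1.8677.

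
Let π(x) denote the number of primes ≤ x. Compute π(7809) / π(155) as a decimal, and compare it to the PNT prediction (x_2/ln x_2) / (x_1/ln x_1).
π(7809)/π(155) = 987/36 ≈ 27.4167;  PNT prediction ≈ 28.3488.

π(155) = 36 and π(7809) = 987, so π(7809)/π(155) ≈ 27.4167. The PNT-predicted ratio is (7809/ln(7809)) / (155/ln(155)) ≈ 28.3488. The two agree to within a few percent, as expected.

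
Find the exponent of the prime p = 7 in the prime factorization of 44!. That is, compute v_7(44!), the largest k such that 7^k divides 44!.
v_7(44!) = 6

Legendre's formula: v_p(n!) = Σ_{k ≥ 1} ⌊n / p^k⌋. For p = 7, n = 44, the terms are:
  ⌊44/7^1⌋ = ⌊44/7⌋ = 6
(the next term ⌊44/7^2⌋ = 0, terminating the sum). Summing: v_7(44!) = 6 = 6.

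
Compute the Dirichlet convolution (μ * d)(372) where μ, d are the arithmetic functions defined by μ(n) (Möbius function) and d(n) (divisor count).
(μ * d)(372) = 1

Divisors of 372: [1, 2, 3, 4, 6, 12, 31, 62, 93, 124, 186, 372]. For each d | 372:
  d = 1: μ(1) · d(372/1) = 1 · 12 = 12
  d = 2: μ(2) · d(372/2) = -1 · 8 = -8
  d = 3: μ(3) · d(372/3) = -1 · 6 = -6
  d = 4: μ(4) · d(372/4) = 0 · 4 = 0
  d = 6: μ(6) · d(372/6) = 1 · 4 = 4
  d = 12: μ(12) · d(372/12) = 0 · 2 = 0
  d = 31: μ(31) · d(372/31) = -1 · 6 = -6
  d = 62: μ(62) · d(372/62) = 1 · 4 = 4
  d = 93: μ(93) · d(372/93) = 1 · 3 = 3
  d = 124: μ(124) · d(372/124) = 0 · 2 = 0
  d = 186: μ(186) · d(372/186) = -1 · 2 = -2
  d = 372: μ(372) · d(372/372) = 0 · 1 = 0
Summing: (μ * d)(372) = 12 + -8 + -6 + 0 + 4 + 0 + -6 + 4 + 3 + 0 + -2 + 0 = 1.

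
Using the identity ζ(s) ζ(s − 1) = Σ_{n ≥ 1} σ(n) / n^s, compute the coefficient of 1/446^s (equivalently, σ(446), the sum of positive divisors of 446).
σ(446) = 672

In the product (Σ m^0/m^s)(Σ k / k^s) = Σ (Σ_{d | n} d) / n^s, the coefficient of 1/n^s is σ(n) = Σ_{d | n} d. For n = 446, divisors are [1, 2, 223, 446]; summing: σ(446) = 672.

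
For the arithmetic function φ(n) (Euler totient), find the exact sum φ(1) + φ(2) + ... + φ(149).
Σ_{n ≤ 149} φ(n) = 6818

Compute φ(n) for each 1 ≤ n ≤ 149: φ(1) = 1, φ(2) = 1, φ(3) = 2, φ(4) = 2, φ(5) = 4, φ(6) = 2, φ(7) = 6, φ(8) = 4, φ(9) = 6, φ(10) = 4, φ(11) = 10, φ(12) = 4, φ(13) = 12, φ(14) = 6, φ(15) = 8, φ(16) = 8, φ(17) = 16, φ(18) = 6, φ(19) = 18, φ(20) = 8, φ(21) = 12, φ(22) = 10, φ(23) = 22, φ(24) = 8, φ(25) = 20, φ(26) = 12, φ(27) = 18, φ(28) = 12, φ(29) = 28, φ(30) = 8, φ(31) = 30, φ(32) = 16, φ(33) = 20, φ(34) = 16, φ(35) = 24, φ(36) = 12, φ(37) = 36, φ(38) = 18, φ(39) = 24, φ(40) = 16, φ(41) = 40, φ(42) = 12, φ(43) = 42, φ(44) = 20, φ(45) = 24, φ(46) = 22, φ(47) = 46, φ(48) = 16, φ(49) = 42, φ(50) = 20, φ(51) = 32, φ(52) = 24, φ(53) = 52, φ(54) = 18, φ(55) = 40, φ(56) = 24, φ(57) = 36, φ(58) = 28, φ(59) = 58, φ(60) = 16, φ(61) = 60, φ(62) = 30, φ(63) = 36, φ(64) = 32, φ(65) = 48, φ(66) = 20, φ(67) = 66, φ(68) = 32, φ(69) = 44, φ(70) = 24, φ(71) = 70, φ(72) = 24, φ(73) = 72, φ(74) = 36, φ(75) = 40, φ(76) = 36, φ(77) = 60, φ(78) = 24, φ(79) = 78, φ(80) = 32, φ(81) = 54, φ(82) = 40, φ(83) = 82, φ(84) = 24, φ(85) = 64, φ(86) = 42, φ(87) = 56, φ(88) = 40, φ(89) = 88, φ(90) = 24, φ(91) = 72, φ(92) = 44, φ(93) = 60, φ(94) = 46, φ(95) = 72, φ(96) = 32, φ(97) = 96, φ(98) = 42, φ(99) = 60, φ(100) = 40, φ(101) = 100, φ(102) = 32, φ(103) = 102, φ(104) = 48, φ(105) = 48, φ(106) = 52, φ(107) = 106, φ(108) = 36, φ(109) = 108, φ(110) = 40, φ(111) = 72, φ(112) = 48, φ(113) = 112, φ(114) = 36, φ(115) = 88, φ(116) = 56, φ(117) = 72, φ(118) = 58, φ(119) = 96, φ(120) = 32, φ(121) = 110, φ(122) = 60, φ(123) = 80, φ(124) = 60, φ(125) = 100, φ(126) = 36, φ(127) = 126, φ(128) = 64, φ(129) = 84, φ(130) = 48, φ(131) = 130, φ(132) = 40, φ(133) = 108, φ(134) = 66, φ(135) = 72, φ(136) = 64, φ(137) = 136, φ(138) = 44, φ(139) = 138, φ(140) = 48, φ(141) = 92, φ(142) = 70, φ(143) = 120, φ(144) = 48, φ(145) = 112, φ(146) = 72, φ(147) = 84, φ(148) = 72, φ(149) = 148. Summing all 149 values: 6818. (Average order: Σ_{n ≤ x} φ(n) ~ (3/π²) x². For x = 149, (3/π²)·149² ≈ 6748.29.)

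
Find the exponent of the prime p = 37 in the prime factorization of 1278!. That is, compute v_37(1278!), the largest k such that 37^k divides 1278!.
v_37(1278!) = 34

Legendre's formula: v_p(n!) = Σ_{k ≥ 1} ⌊n / p^k⌋. For p = 37, n = 1278, the terms are:
  ⌊1278/37^1⌋ = ⌊1278/37⌋ = 34
(the next term ⌊1278/37^2⌋ = 0, terminating the sum). Summing: v_37(1278!) = 34 = 34.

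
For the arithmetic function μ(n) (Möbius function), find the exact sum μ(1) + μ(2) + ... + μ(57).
Σ_{n ≤ 57} μ(n) = -1

Compute μ(n) for each 1 ≤ n ≤ 57: μ(1) = 1, μ(2) = -1, μ(3) = -1, μ(4) = 0, μ(5) = -1, μ(6) = 1, μ(7) = -1, μ(8) = 0, μ(9) = 0, μ(10) = 1, μ(11) = -1, μ(12) = 0, μ(13) = -1, μ(14) = 1, μ(15) = 1, μ(16) = 0, μ(17) = -1, μ(18) = 0, μ(19) = -1, μ(20) = 0, μ(21) = 1, μ(22) = 1, μ(23) = -1, μ(24) = 0, μ(25) = 0, μ(26) = 1, μ(27) = 0, μ(28) = 0, μ(29) = -1, μ(30) = -1, μ(31) = -1, μ(32) = 0, μ(33) = 1, μ(34) = 1, μ(35) = 1, μ(36) = 0, μ(37) = -1, μ(38) = 1, μ(39) = 1, μ(40) = 0, μ(41) = -1, μ(42) = -1, μ(43) = -1, μ(44) = 0, μ(45) = 0, μ(46) = 1, μ(47) = -1, μ(48) = 0, μ(49) = 0, μ(50) = 0, μ(51) = 1, μ(52) = 0, μ(53) = -1, μ(54) = 0, μ(55) = 1, μ(56) = 0, μ(57) = 1. Summing all 57 values: -1. (Mertens function M(x) = Σ_{n ≤ x} μ(n); on average M(x) should be small (PNT ⟺ M(x) = o(x)).)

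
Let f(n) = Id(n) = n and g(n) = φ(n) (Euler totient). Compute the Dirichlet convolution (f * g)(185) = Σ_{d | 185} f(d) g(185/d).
(Id * φ)(185) = 657

Divisors of 185: [1, 5, 37, 185]. For each d | 185:
  d = 1: Id(1) · φ(185/1) = 1 · 144 = 144
  d = 5: Id(5) · φ(185/5) = 5 · 36 = 180
  d = 37: Id(37) · φ(185/37) = 37 · 4 = 148
  d = 185: Id(185) · φ(185/185) = 185 · 1 = 185
Summing: (Id * φ)(185) = 144 + 180 + 148 + 185 = 657.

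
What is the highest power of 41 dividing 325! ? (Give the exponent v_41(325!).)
v_41(325!) = 7

Legendre's formula: v_p(n!) = Σ_{k ≥ 1} ⌊n / p^k⌋. For p = 41, n = 325, the terms are:
  ⌊325/41^1⌋ = ⌊325/41⌋ = 7
(the next term ⌊325/41^2⌋ = 0, terminating the sum). Summing: v_41(325!) = 7 = 7.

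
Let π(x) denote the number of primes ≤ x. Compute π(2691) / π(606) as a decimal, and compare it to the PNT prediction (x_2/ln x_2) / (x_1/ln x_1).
π(2691)/π(606) = 391/110 ≈ 3.5545;  PNT prediction ≈ 3.6024.

π(606) = 110 and π(2691) = 391, so π(2691)/π(606) ≈ 3.5545. The PNT-predicted ratio is (2691/ln(2691)) / (606/ln(606)) ≈ 3.6024. The two agree to within a few percent, as expected.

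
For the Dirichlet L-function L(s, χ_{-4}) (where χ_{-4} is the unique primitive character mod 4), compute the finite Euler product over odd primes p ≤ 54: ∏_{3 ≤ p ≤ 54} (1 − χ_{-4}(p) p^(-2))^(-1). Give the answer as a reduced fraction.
∏ = 6080498115610191266973991/6635764829241999360000000

The odd primes p ≤ 54 are [3, 5, 7, 11, 13, 17, 19, 23, 29, 31, 37, 41, 43, 47, 53]. For each, χ(p) = 1 if p ≡ 1 mod 4, χ(p) = −1 if p ≡ 3 mod 4. Taking (1 − χ(p)/p^2)^(-1) = p^2/(p^2 − χ(p)): (1 − (-1)/3^2)^(-1) · (1 − (1)/5^2)^(-1) · (1 − (-1)/7^2)^(-1) · (1 − (-1)/11^2)^(-1) · (1 − (1)/13^2)^(-1) · (1 − (1)/17^2)^(-1) · (1 − (-1)/19^2)^(-1) · (1 − (-1)/23^2)^(-1) · (1 − (1)/29^2)^(-1) · (1 − (-1)/31^2)^(-1) · (1 − (1)/37^2)^(-1) · (1 − (1)/41^2)^(-1) · (1 − (-1)/43^2)^(-1) · (1 − (-1)/47^2)^(-1) · (1 − (1)/53^2)^(-1) = 6080498115610191266973991/6635764829241999360000000.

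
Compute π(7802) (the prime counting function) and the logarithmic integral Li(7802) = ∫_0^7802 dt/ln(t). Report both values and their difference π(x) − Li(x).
π(7802) = 987;  Li(7802) ≈ 1004.35;  π(x) − Li(x) ≈ -17.35.

Direct count of primes ≤ 7802 gives π(7802) = 987. Numerical evaluation of the logarithmic integral gives Li(7802) ≈ 1004.35. The difference π(x) − Li(x) ≈ -17.35 is typically negative for small/moderate x (Li(x) overestimates), though Littlewood's theorem shows this sign changes infinitely often.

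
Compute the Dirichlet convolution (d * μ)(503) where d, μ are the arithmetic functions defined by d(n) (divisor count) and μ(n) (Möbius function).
(d * μ)(503) = 1

Divisors of 503: [1, 503]. For each d | 503:
  d = 1: d(1) · μ(503/1) = 1 · -1 = -1
  d = 503: d(503) · μ(503/503) = 2 · 1 = 2
Summing: (d * μ)(503) = -1 + 2 = 1.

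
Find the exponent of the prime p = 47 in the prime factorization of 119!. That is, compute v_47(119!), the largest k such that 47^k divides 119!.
v_47(119!) = 2

Legendre's formula: v_p(n!) = Σ_{k ≥ 1} ⌊n / p^k⌋. For p = 47, n = 119, the terms are:
  ⌊119/47^1⌋ = ⌊119/47⌋ = 2
(the next term ⌊119/47^2⌋ = 0, terminating the sum). Summing: v_47(119!) = 2 = 2.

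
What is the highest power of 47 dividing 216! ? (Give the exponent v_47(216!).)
v_47(216!) = 4

Legendre's formula: v_p(n!) = Σ_{k ≥ 1} ⌊n / p^k⌋. For p = 47, n = 216, the terms are:
  ⌊216/47^1⌋ = ⌊216/47⌋ = 4
(the next term ⌊216/47^2⌋ = 0, terminating the sum). Summing: v_47(216!) = 4 = 4.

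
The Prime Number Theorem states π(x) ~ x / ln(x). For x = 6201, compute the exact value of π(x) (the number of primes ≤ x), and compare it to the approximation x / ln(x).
π(6201) = 806;  x/ln(x) ≈ 710.11;  relative error ≈ 11.90%.

Directly count primes up to 6201: π(6201) = 806. The PNT approximation gives 6201/ln(6201) ≈ 6201/8.73247 ≈ 710.11. Relative error (π(x) − x/ln(x)) / π(x) ≈ 11.90%; the approximation is known to undercount slightly (Li(x) is a better estimate).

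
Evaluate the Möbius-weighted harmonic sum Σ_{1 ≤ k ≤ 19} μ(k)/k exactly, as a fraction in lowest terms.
Σ μ(k)/k = -81988/1616615

Values of μ(k) for 1 ≤ k ≤ 19: μ(1) = 1, μ(2) = -1, μ(3) = -1, μ(5) = -1, μ(6) = 1, μ(7) = -1, μ(10) = 1, μ(11) = -1, μ(13) = -1, μ(14) = 1, μ(15) = 1, μ(17) = -1, μ(19) = -1, with μ = 0 on non-squarefree integers. Summing μ(k)/k for k where μ(k) ≠ 0 gives -81988/1616615 ≈ -0.0507. (PNT ⟺ this sum → 0 as n → ∞.)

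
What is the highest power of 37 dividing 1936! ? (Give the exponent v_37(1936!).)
v_37(1936!) = 53

Legendre's formula: v_p(n!) = Σ_{k ≥ 1} ⌊n / p^k⌋. For p = 37, n = 1936, the terms are:
  ⌊1936/37^1⌋ = ⌊1936/37⌋ = 52
  ⌊1936/37^2⌋ = ⌊1936/1369⌋ = 1
(the next term ⌊1936/37^3⌋ = 0, terminating the sum). Summing: v_37(1936!) = 52 + 1 = 53.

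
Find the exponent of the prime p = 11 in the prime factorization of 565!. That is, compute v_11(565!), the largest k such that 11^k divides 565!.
v_11(565!) = 55

Legendre's formula: v_p(n!) = Σ_{k ≥ 1} ⌊n / p^k⌋. For p = 11, n = 565, the terms are:
  ⌊565/11^1⌋ = ⌊565/11⌋ = 51
  ⌊565/11^2⌋ = ⌊565/121⌋ = 4
(the next term ⌊565/11^3⌋ = 0, terminating the sum). Summing: v_11(565!) = 51 + 4 = 55.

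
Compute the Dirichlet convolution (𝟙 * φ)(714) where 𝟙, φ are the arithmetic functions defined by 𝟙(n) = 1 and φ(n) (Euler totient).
(𝟙 * φ)(714) = 714

Divisors of 714: [1, 2, 3, 6, 7, 14, 17, 21, 34, 42, 51, 102, 119, 238, 357, 714]. For each d | 714:
  d = 1: 𝟙(1) · φ(714/1) = 1 · 192 = 192
  d = 2: 𝟙(2) · φ(714/2) = 1 · 192 = 192
  d = 3: 𝟙(3) · φ(714/3) = 1 · 96 = 96
  d = 6: 𝟙(6) · φ(714/6) = 1 · 96 = 96
  d = 7: 𝟙(7) · φ(714/7) = 1 · 32 = 32
  d = 14: 𝟙(14) · φ(714/14) = 1 · 32 = 32
  d = 17: 𝟙(17) · φ(714/17) = 1 · 12 = 12
  d = 21: 𝟙(21) · φ(714/21) = 1 · 16 = 16
  d = 34: 𝟙(34) · φ(714/34) = 1 · 12 = 12
  d = 42: 𝟙(42) · φ(714/42) = 1 · 16 = 16
  d = 51: 𝟙(51) · φ(714/51) = 1 · 6 = 6
  d = 102: 𝟙(102) · φ(714/102) = 1 · 6 = 6
  d = 119: 𝟙(119) · φ(714/119) = 1 · 2 = 2
  d = 238: 𝟙(238) · φ(714/238) = 1 · 2 = 2
  d = 357: 𝟙(357) · φ(714/357) = 1 · 1 = 1
  d = 714: 𝟙(714) · φ(714/714) = 1 · 1 = 1
Summing: (𝟙 * φ)(714) = 192 + 192 + 96 + 96 + 32 + 32 + 12 + 16 + 12 + 16 + 6 + 6 + 2 + 2 + 1 + 1 = 714.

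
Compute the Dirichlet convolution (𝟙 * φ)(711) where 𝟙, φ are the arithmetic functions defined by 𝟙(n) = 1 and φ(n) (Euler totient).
(𝟙 * φ)(711) = 711

Divisors of 711: [1, 3, 9, 79, 237, 711]. For each d | 711:
  d = 1: 𝟙(1) · φ(711/1) = 1 · 468 = 468
  d = 3: 𝟙(3) · φ(711/3) = 1 · 156 = 156
  d = 9: 𝟙(9) · φ(711/9) = 1 · 78 = 78
  d = 79: 𝟙(79) · φ(711/79) = 1 · 6 = 6
  d = 237: 𝟙(237) · φ(711/237) = 1 · 2 = 2
  d = 711: 𝟙(711) · φ(711/711) = 1 · 1 = 1
Summing: (𝟙 * φ)(711) = 468 + 156 + 78 + 6 + 2 + 1 = 711.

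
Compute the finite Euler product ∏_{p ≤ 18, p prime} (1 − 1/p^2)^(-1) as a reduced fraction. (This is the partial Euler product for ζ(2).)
∏ = 206841635/127401984

The primes p ≤ 18 are [2, 3, 5, 7, 11, 13, 17]. For each prime, (1 − 1/p^2)^(-1) = p^2 / (p^2 − 1). The product is (1 − 1/2^2)^(-1), (1 − 1/3^2)^(-1), (1 − 1/5^2)^(-1), (1 − 1/7^2)^(-1), (1 − 1/11^2)^(-1), (1 − 1/13^2)^(-1), (1 − 1/17^2)^(-1) = ∏ p^2 / (p^2 − 1) = 206841635/127401984.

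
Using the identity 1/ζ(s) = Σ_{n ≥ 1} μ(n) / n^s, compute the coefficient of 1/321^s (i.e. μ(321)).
μ(321) = 1

Factor n = 321 = 3 · 107. μ(n) = 0 if any exponent ≥ 2 (not squarefree); otherwise μ(n) = (−1)^{ω(n)} where ω(n) is the number of distinct prime factors. Applying: μ(321) = 1.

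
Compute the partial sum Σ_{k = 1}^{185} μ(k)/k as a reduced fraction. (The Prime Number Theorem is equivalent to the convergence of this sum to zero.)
Σ μ(k)/k = -4481120979852480116694118773007716790549280440823659912246175579060127/899557715467591630453369012945614634379252921727391775909918599930435715

Values of μ(k) for 1 ≤ k ≤ 185: μ(1) = 1, μ(2) = -1, μ(3) = -1, μ(5) = -1, μ(6) = 1, μ(7) = -1, μ(10) = 1, μ(11) = -1, μ(13) = -1, μ(14) = 1, μ(15) = 1, μ(17) = -1, μ(19) = -1, μ(21) = 1, μ(22) = 1, μ(23) = -1, μ(26) = 1, μ(29) = -1, μ(30) = -1, μ(31) = -1, μ(33) = 1, μ(34) = 1, μ(35) = 1, μ(37) = -1, μ(38) = 1, μ(39) = 1, μ(41) = -1, μ(42) = -1, μ(43) = -1, μ(46) = 1, μ(47) = -1, μ(51) = 1, μ(53) = -1, μ(55) = 1, μ(57) = 1, μ(58) = 1, μ(59) = -1, μ(61) = -1, μ(62) = 1, μ(65) = 1, μ(66) = -1, μ(67) = -1, μ(69) = 1, μ(70) = -1, μ(71) = -1, μ(73) = -1, μ(74) = 1, μ(77) = 1, μ(78) = -1, μ(79) = -1, μ(82) = 1, μ(83) = -1, μ(85) = 1, μ(86) = 1, μ(87) = 1, μ(89) = -1, μ(91) = 1, μ(93) = 1, μ(94) = 1, μ(95) = 1, μ(97) = -1, μ(101) = -1, μ(102) = -1, μ(103) = -1, μ(105) = -1, μ(106) = 1, μ(107) = -1, μ(109) = -1, μ(110) = -1, μ(111) = 1, μ(113) = -1, μ(114) = -1, μ(115) = 1, μ(118) = 1, μ(119) = 1, μ(122) = 1, μ(123) = 1, μ(127) = -1, μ(129) = 1, μ(130) = -1, μ(131) = -1, μ(133) = 1, μ(134) = 1, μ(137) = -1, μ(138) = -1, μ(139) = -1, μ(141) = 1, μ(142) = 1, μ(143) = 1, μ(145) = 1, μ(146) = 1, μ(149) = -1, μ(151) = -1, μ(154) = -1, μ(155) = 1, μ(157) = -1, μ(158) = 1, μ(159) = 1, μ(161) = 1, μ(163) = -1, μ(165) = -1, μ(166) = 1, μ(167) = -1, μ(170) = -1, μ(173) = -1, μ(174) = -1, μ(177) = 1, μ(178) = 1, μ(179) = -1, μ(181) = -1, μ(182) = -1, μ(183) = 1, μ(185) = 1, with μ = 0 on non-squarefree integers. Summing μ(k)/k for k where μ(k) ≠ 0 gives -4481120979852480116694118773007716790549280440823659912246175579060127/899557715467591630453369012945614634379252921727391775909918599930435715 ≈ -0.0050. (PNT ⟺ this sum → 0 as n → ∞.)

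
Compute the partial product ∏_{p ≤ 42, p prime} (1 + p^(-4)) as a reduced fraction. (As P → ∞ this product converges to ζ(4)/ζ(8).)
∏ = 48720475991638584141351346569294960399869967650480384/45198307255822366572981630424624077541402100668355625

The primes p ≤ 42 are [2, 3, 5, 7, 11, 13, 17, 19, 23, 29, 31, 37, 41]. For each, (1 + 1/p^4) = (p^4 + 1)/p^4. Multiplying these fractions over p ∈ [2, 3, 5, 7, 11, 13, 17, 19, 23, 29, 31, 37, 41] gives 48720475991638584141351346569294960399869967650480384/45198307255822366572981630424624077541402100668355625. (In the limit P → ∞ this tends to ζ(4)/ζ(8).)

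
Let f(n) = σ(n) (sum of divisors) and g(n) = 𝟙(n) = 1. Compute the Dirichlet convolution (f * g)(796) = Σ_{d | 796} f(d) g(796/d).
(σ * 𝟙)(796) = 2211

Divisors of 796: [1, 2, 4, 199, 398, 796]. For each d | 796:
  d = 1: σ(1) · 𝟙(796/1) = 1 · 1 = 1
  d = 2: σ(2) · 𝟙(796/2) = 3 · 1 = 3
  d = 4: σ(4) · 𝟙(796/4) = 7 · 1 = 7
  d = 199: σ(199) · 𝟙(796/199) = 200 · 1 = 200
  d = 398: σ(398) · 𝟙(796/398) = 600 · 1 = 600
  d = 796: σ(796) · 𝟙(796/796) = 1400 · 1 = 1400
Summing: (σ * 𝟙)(796) = 1 + 3 + 7 + 200 + 600 + 1400 = 2211.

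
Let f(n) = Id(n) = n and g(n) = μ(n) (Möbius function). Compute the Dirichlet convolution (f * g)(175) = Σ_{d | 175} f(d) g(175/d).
(Id * μ)(175) = 120

Divisors of 175: [1, 5, 7, 25, 35, 175]. For each d | 175:
  d = 1: Id(1) · μ(175/1) = 1 · 0 = 0
  d = 5: Id(5) · μ(175/5) = 5 · 1 = 5
  d = 7: Id(7) · μ(175/7) = 7 · 0 = 0
  d = 25: Id(25) · μ(175/25) = 25 · -1 = -25
  d = 35: Id(35) · μ(175/35) = 35 · -1 = -35
  d = 175: Id(175) · μ(175/175) = 175 · 1 = 175
Summing: (Id * μ)(175) = 0 + 5 + 0 + -25 + -35 + 175 = 120.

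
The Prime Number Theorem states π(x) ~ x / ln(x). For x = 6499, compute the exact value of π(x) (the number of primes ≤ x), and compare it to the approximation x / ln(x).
π(6499) = 842;  x/ln(x) ≈ 740.26;  relative error ≈ 12.08%.

Directly count primes up to 6499: π(6499) = 842. The PNT approximation gives 6499/ln(6499) ≈ 6499/8.77940 ≈ 740.26. Relative error (π(x) − x/ln(x)) / π(x) ≈ 12.08%; the approximation is known to undercount slightly (Li(x) is a better estimate).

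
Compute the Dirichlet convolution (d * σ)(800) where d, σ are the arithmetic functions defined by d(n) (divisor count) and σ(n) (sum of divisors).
(d * σ)(800) = 10074

Divisors of 800: [1, 2, 4, 5, 8, 10, 16, 20, 25, 32, 40, 50, 80, 100, 160, 200, 400, 800]. For each d | 800:
  d = 1: d(1) · σ(800/1) = 1 · 1953 = 1953
  d = 2: d(2) · σ(800/2) = 2 · 961 = 1922
  d = 4: d(4) · σ(800/4) = 3 · 465 = 1395
  d = 5: d(5) · σ(800/5) = 2 · 378 = 756
  d = 8: d(8) · σ(800/8) = 4 · 217 = 868
  d = 10: d(10) · σ(800/10) = 4 · 186 = 744
  d = 16: d(16) · σ(800/16) = 5 · 93 = 465
  d = 20: d(20) · σ(800/20) = 6 · 90 = 540
  d = 25: d(25) · σ(800/25) = 3 · 63 = 189
  d = 32: d(32) · σ(800/32) = 6 · 31 = 186
  d = 40: d(40) · σ(800/40) = 8 · 42 = 336
  d = 50: d(50) · σ(800/50) = 6 · 31 = 186
  d = 80: d(80) · σ(800/80) = 10 · 18 = 180
  d = 100: d(100) · σ(800/100) = 9 · 15 = 135
  d = 160: d(160) · σ(800/160) = 12 · 6 = 72
  d = 200: d(200) · σ(800/200) = 12 · 7 = 84
  d = 400: d(400) · σ(800/400) = 15 · 3 = 45
  d = 800: d(800) · σ(800/800) = 18 · 1 = 18
Summing: (d * σ)(800) = 1953 + 1922 + 1395 + 756 + 868 + 744 + 465 + 540 + 189 + 186 + 336 + 186 + 180 + 135 + 72 + 84 + 45 + 18 = 10074.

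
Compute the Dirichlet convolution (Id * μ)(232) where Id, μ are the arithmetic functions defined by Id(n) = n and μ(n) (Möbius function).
(Id * μ)(232) = 112

Divisors of 232: [1, 2, 4, 8, 29, 58, 116, 232]. For each d | 232:
  d = 1: Id(1) · μ(232/1) = 1 · 0 = 0
  d = 2: Id(2) · μ(232/2) = 2 · 0 = 0
  d = 4: Id(4) · μ(232/4) = 4 · 1 = 4
  d = 8: Id(8) · μ(232/8) = 8 · -1 = -8
  d = 29: Id(29) · μ(232/29) = 29 · 0 = 0
  d = 58: Id(58) · μ(232/58) = 58 · 0 = 0
  d = 116: Id(116) · μ(232/116) = 116 · -1 = -116
  d = 232: Id(232) · μ(232/232) = 232 · 1 = 232
Summing: (Id * μ)(232) = 0 + 0 + 4 + -8 + 0 + 0 + -116 + 232 = 112.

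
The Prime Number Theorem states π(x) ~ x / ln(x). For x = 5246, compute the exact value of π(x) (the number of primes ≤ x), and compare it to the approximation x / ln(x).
π(5246) = 697;  x/ln(x) ≈ 612.48;  relative error ≈ 12.13%.

Directly count primes up to 5246: π(5246) = 697. The PNT approximation gives 5246/ln(5246) ≈ 5246/8.56522 ≈ 612.48. Relative error (π(x) − x/ln(x)) / π(x) ≈ 12.13%; the approximation is known to undercount slightly (Li(x) is a better estimate).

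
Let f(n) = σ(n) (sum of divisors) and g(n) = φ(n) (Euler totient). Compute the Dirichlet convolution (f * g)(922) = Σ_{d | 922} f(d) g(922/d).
(σ * φ)(922) = 3688

Divisors of 922: [1, 2, 461, 922]. For each d | 922:
  d = 1: σ(1) · φ(922/1) = 1 · 460 = 460
  d = 2: σ(2) · φ(922/2) = 3 · 460 = 1380
  d = 461: σ(461) · φ(922/461) = 462 · 1 = 462
  d = 922: σ(922) · φ(922/922) = 1386 · 1 = 1386
Summing: (σ * φ)(922) = 460 + 1380 + 462 + 1386 = 3688.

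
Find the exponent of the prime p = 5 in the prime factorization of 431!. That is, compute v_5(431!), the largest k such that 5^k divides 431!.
v_5(431!) = 106

Legendre's formula: v_p(n!) = Σ_{k ≥ 1} ⌊n / p^k⌋. For p = 5, n = 431, the terms are:
  ⌊431/5^1⌋ = ⌊431/5⌋ = 86
  ⌊431/5^2⌋ = ⌊431/25⌋ = 17
  ⌊431/5^3⌋ = ⌊431/125⌋ = 3
(the next term ⌊431/5^4⌋ = 0, terminating the sum). Summing: v_5(431!) = 86 + 17 + 3 = 106.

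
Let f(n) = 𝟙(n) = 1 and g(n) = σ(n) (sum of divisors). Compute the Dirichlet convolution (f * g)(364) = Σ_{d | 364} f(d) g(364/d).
(𝟙 * σ)(364) = 1485

Divisors of 364: [1, 2, 4, 7, 13, 14, 26, 28, 52, 91, 182, 364]. For each d | 364:
  d = 1: 𝟙(1) · σ(364/1) = 1 · 784 = 784
  d = 2: 𝟙(2) · σ(364/2) = 1 · 336 = 336
  d = 4: 𝟙(4) · σ(364/4) = 1 · 112 = 112
  d = 7: 𝟙(7) · σ(364/7) = 1 · 98 = 98
  d = 13: 𝟙(13) · σ(364/13) = 1 · 56 = 56
  d = 14: 𝟙(14) · σ(364/14) = 1 · 42 = 42
  d = 26: 𝟙(26) · σ(364/26) = 1 · 24 = 24
  d = 28: 𝟙(28) · σ(364/28) = 1 · 14 = 14
  d = 52: 𝟙(52) · σ(364/52) = 1 · 8 = 8
  d = 91: 𝟙(91) · σ(364/91) = 1 · 7 = 7
  d = 182: 𝟙(182) · σ(364/182) = 1 · 3 = 3
  d = 364: 𝟙(364) · σ(364/364) = 1 · 1 = 1
Summing: (𝟙 * σ)(364) = 784 + 336 + 112 + 98 + 56 + 42 + 24 + 14 + 8 + 7 + 3 + 1 = 1485.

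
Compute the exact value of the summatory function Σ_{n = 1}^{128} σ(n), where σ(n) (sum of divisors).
Σ_{n ≤ 128} σ(n) = 13535

Compute σ(n) for each 1 ≤ n ≤ 128: σ(1) = 1, σ(2) = 3, σ(3) = 4, σ(4) = 7, σ(5) = 6, σ(6) = 12, σ(7) = 8, σ(8) = 15, σ(9) = 13, σ(10) = 18, σ(11) = 12, σ(12) = 28, σ(13) = 14, σ(14) = 24, σ(15) = 24, σ(16) = 31, σ(17) = 18, σ(18) = 39, σ(19) = 20, σ(20) = 42, σ(21) = 32, σ(22) = 36, σ(23) = 24, σ(24) = 60, σ(25) = 31, σ(26) = 42, σ(27) = 40, σ(28) = 56, σ(29) = 30, σ(30) = 72, σ(31) = 32, σ(32) = 63, σ(33) = 48, σ(34) = 54, σ(35) = 48, σ(36) = 91, σ(37) = 38, σ(38) = 60, σ(39) = 56, σ(40) = 90, σ(41) = 42, σ(42) = 96, σ(43) = 44, σ(44) = 84, σ(45) = 78, σ(46) = 72, σ(47) = 48, σ(48) = 124, σ(49) = 57, σ(50) = 93, σ(51) = 72, σ(52) = 98, σ(53) = 54, σ(54) = 120, σ(55) = 72, σ(56) = 120, σ(57) = 80, σ(58) = 90, σ(59) = 60, σ(60) = 168, σ(61) = 62, σ(62) = 96, σ(63) = 104, σ(64) = 127, σ(65) = 84, σ(66) = 144, σ(67) = 68, σ(68) = 126, σ(69) = 96, σ(70) = 144, σ(71) = 72, σ(72) = 195, σ(73) = 74, σ(74) = 114, σ(75) = 124, σ(76) = 140, σ(77) = 96, σ(78) = 168, σ(79) = 80, σ(80) = 186, σ(81) = 121, σ(82) = 126, σ(83) = 84, σ(84) = 224, σ(85) = 108, σ(86) = 132, σ(87) = 120, σ(88) = 180, σ(89) = 90, σ(90) = 234, σ(91) = 112, σ(92) = 168, σ(93) = 128, σ(94) = 144, σ(95) = 120, σ(96) = 252, σ(97) = 98, σ(98) = 171, σ(99) = 156, σ(100) = 217, σ(101) = 102, σ(102) = 216, σ(103) = 104, σ(104) = 210, σ(105) = 192, σ(106) = 162, σ(107) = 108, σ(108) = 280, σ(109) = 110, σ(110) = 216, σ(111) = 152, σ(112) = 248, σ(113) = 114, σ(114) = 240, σ(115) = 144, σ(116) = 210, σ(117) = 182, σ(118) = 180, σ(119) = 144, σ(120) = 360, σ(121) = 133, σ(122) = 186, σ(123) = 168, σ(124) = 224, σ(125) = 156, σ(126) = 312, σ(127) = 128, σ(128) = 255. Summing all 128 values: 13535. (Average order: Σ_{n ≤ x} σ(n) ~ (π²/12) x². For x = 128, (π²/12)·128² ≈ 13475.30.)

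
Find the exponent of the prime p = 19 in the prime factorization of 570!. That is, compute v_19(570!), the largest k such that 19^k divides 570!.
v_19(570!) = 31

Legendre's formula: v_p(n!) = Σ_{k ≥ 1} ⌊n / p^k⌋. For p = 19, n = 570, the terms are:
  ⌊570/19^1⌋ = ⌊570/19⌋ = 30
  ⌊570/19^2⌋ = ⌊570/361⌋ = 1
(the next term ⌊570/19^3⌋ = 0, terminating the sum). Summing: v_19(570!) = 30 + 1 = 31.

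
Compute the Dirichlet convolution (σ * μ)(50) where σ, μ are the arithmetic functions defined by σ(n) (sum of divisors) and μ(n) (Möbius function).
(σ * μ)(50) = 50

Divisors of 50: [1, 2, 5, 10, 25, 50]. For each d | 50:
  d = 1: σ(1) · μ(50/1) = 1 · 0 = 0
  d = 2: σ(2) · μ(50/2) = 3 · 0 = 0
  d = 5: σ(5) · μ(50/5) = 6 · 1 = 6
  d = 10: σ(10) · μ(50/10) = 18 · -1 = -18
  d = 25: σ(25) · μ(50/25) = 31 · -1 = -31
  d = 50: σ(50) · μ(50/50) = 93 · 1 = 93
Summing: (σ * μ)(50) = 0 + 0 + 6 + -18 + -31 + 93 = 50.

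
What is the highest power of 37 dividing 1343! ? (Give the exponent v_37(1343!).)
v_37(1343!) = 36

Legendre's formula: v_p(n!) = Σ_{k ≥ 1} ⌊n / p^k⌋. For p = 37, n = 1343, the terms are:
  ⌊1343/37^1⌋ = ⌊1343/37⌋ = 36
(the next term ⌊1343/37^2⌋ = 0, terminating the sum). Summing: v_37(1343!) = 36 = 36.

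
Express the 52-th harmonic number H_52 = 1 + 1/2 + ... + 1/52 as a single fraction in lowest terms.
H_52 = 14063600165435720745359/3099044504245996706400

Direct summation: H_52 = 1 + 1/2 + ... + 1/52. The least common denominator is lcm(1, ..., 52) = 3099044504245996706400; over this denominator the numerator is 3099044504245996706400 + 1549522252122998353200 + 1033014834748665568800 + 774761126061499176600 + 619808900849199341280 + 516507417374332784400 + 442720643463713815200 + 387380563030749588300 + 344338278249555189600 + 309904450424599670640 + 281731318567817882400 + 258253708687166392200 + 238388038788153592800 + 221360321731856907600 + 206602966949733113760 + 193690281515374794150 + 182296735543882159200 + 172169139124777594800 + 163107605486631405600 + 154952225212299835320 + 147573547821237938400 + 140865659283908941200 + 134741065401999856800 + 129126854343583196100 + 123961780169839868256 + 119194019394076796400 + 114779426083185063200 + 110680160865928453800 + 106863603594689541600 + 103301483474866556880 + 99969177556322474400 + 96845140757687397075 + 93910439522605960800 + 91148367771941079600 + 88544128692742763040 + 86084569562388797400 + 83757959574216127200 + 81553802743315702800 + 79462679596051197600 + 77476112606149917660 + 75586451323073090400 + 73786773910618969200 + 72070802424325504800 + 70432829641954470600 + 68867655649911037920 + 67370532700999928400 + 65937117111616951200 + 64563427171791598050 + 63245806209101973600 + 61980890084919934128 + 60765578514627386400 + 59597009697038398200 = 14063600165435720745359, so H_52 = 14063600165435720745359/3099044504245996706400 (already in lowest terms) ≈ 4.53804. (The PNT-adjacent estimate ln(52) + γ ≈ 4.52846 matches within O(1/n).)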